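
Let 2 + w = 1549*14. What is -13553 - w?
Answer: -35237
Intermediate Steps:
w = 21684 (w = -2 + 1549*14 = -2 + 21686 = 21684)
-13553 - w = -13553 - 1*21684 = -13553 - 21684 = -35237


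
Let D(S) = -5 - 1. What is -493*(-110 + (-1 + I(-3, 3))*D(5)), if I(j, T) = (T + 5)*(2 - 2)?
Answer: 51272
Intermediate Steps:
I(j, T) = 0 (I(j, T) = (5 + T)*0 = 0)
D(S) = -6
-493*(-110 + (-1 + I(-3, 3))*D(5)) = -493*(-110 + (-1 + 0)*(-6)) = -493*(-110 - 1*(-6)) = -493*(-110 + 6) = -493*(-104) = 51272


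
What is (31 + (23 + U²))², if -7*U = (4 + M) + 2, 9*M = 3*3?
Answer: 3025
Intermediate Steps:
M = 1 (M = (3*3)/9 = (⅑)*9 = 1)
U = -1 (U = -((4 + 1) + 2)/7 = -(5 + 2)/7 = -⅐*7 = -1)
(31 + (23 + U²))² = (31 + (23 + (-1)²))² = (31 + (23 + 1))² = (31 + 24)² = 55² = 3025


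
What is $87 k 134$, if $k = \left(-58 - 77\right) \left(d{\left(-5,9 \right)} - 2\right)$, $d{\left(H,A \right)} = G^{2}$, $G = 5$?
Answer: $-36198090$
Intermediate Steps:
$d{\left(H,A \right)} = 25$ ($d{\left(H,A \right)} = 5^{2} = 25$)
$k = -3105$ ($k = \left(-58 - 77\right) \left(25 - 2\right) = \left(-135\right) 23 = -3105$)
$87 k 134 = 87 \left(-3105\right) 134 = \left(-270135\right) 134 = -36198090$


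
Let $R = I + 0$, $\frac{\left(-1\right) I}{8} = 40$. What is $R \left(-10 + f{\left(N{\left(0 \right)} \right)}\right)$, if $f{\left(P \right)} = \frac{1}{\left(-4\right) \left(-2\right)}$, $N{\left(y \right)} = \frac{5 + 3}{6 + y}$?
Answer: $3160$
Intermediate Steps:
$I = -320$ ($I = \left(-8\right) 40 = -320$)
$N{\left(y \right)} = \frac{8}{6 + y}$
$f{\left(P \right)} = \frac{1}{8}$
$R = -320$ ($R = -320 + 0 = -320$)
$R \left(-10 + f{\left(N{\left(0 \right)} \right)}\right) = - 320 \left(-10 + \frac{1}{8}\right) = \left(-320\right) \left(- \frac{79}{8}\right) = 3160$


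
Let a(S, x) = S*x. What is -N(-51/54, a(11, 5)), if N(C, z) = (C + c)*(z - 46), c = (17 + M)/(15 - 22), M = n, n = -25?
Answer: -25/14 ≈ -1.7857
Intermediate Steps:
M = -25
c = 8/7 (c = (17 - 25)/(15 - 22) = -8/(-7) = -8*(-⅐) = 8/7 ≈ 1.1429)
N(C, z) = (-46 + z)*(8/7 + C) (N(C, z) = (C + 8/7)*(z - 46) = (8/7 + C)*(-46 + z) = (-46 + z)*(8/7 + C))
-N(-51/54, a(11, 5)) = -(-368/7 - (-2346)/54 + 8*(11*5)/7 + (-51/54)*(11*5)) = -(-368/7 - (-2346)/54 + (8/7)*55 - 51*1/54*55) = -(-368/7 - 46*(-17/18) + 440/7 - 17/18*55) = -(-368/7 + 391/9 + 440/7 - 935/18) = -1*25/14 = -25/14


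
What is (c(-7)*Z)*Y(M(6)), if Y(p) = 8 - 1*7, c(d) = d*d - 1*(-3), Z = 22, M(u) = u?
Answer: 1144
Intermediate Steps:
c(d) = 3 + d² (c(d) = d² + 3 = 3 + d²)
Y(p) = 1 (Y(p) = 8 - 7 = 1)
(c(-7)*Z)*Y(M(6)) = ((3 + (-7)²)*22)*1 = ((3 + 49)*22)*1 = (52*22)*1 = 1144*1 = 1144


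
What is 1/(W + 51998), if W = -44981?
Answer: 1/7017 ≈ 0.00014251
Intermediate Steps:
1/(W + 51998) = 1/(-44981 + 51998) = 1/7017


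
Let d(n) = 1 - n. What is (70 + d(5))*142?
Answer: 9372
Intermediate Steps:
(70 + d(5))*142 = (70 + (1 - 1*5))*142 = (70 + (1 - 5))*142 = (70 - 4)*142 = 66*142 = 9372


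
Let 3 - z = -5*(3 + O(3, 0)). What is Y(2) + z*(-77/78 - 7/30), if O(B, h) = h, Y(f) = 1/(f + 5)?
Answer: -9931/455 ≈ -21.826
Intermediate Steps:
Y(f) = 1/(5 + f)
z = 18 (z = 3 - (-5)*(3 + 0) = 3 - (-5)*3 = 3 - 1*(-15) = 3 + 15 = 18)
Y(2) + z*(-77/78 - 7/30) = 1/(5 + 2) + 18*(-77/78 - 7/30) = 1/7 + 18*(-77*1/78 - 7*1/30) = 1/7 + 18*(-77/78 - 7/30) = 1/7 + 18*(-238/195) = 1/7 - 1428/65 = -9931/455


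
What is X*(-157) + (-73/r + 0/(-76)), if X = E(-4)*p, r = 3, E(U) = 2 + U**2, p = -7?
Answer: 59273/3 ≈ 19758.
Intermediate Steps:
X = -126 (X = (2 + (-4)**2)*(-7) = (2 + 16)*(-7) = 18*(-7) = -126)
X*(-157) + (-73/r + 0/(-76)) = -126*(-157) + (-73/3 + 0/(-76)) = 19782 + (-73*1/3 + 0*(-1/76)) = 19782 + (-73/3 + 0) = 19782 - 73/3 = 59273/3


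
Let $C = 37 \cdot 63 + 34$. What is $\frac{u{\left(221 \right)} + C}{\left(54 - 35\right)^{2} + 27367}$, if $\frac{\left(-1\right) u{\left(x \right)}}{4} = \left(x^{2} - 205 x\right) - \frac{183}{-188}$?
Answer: $- \frac{138449}{325804} \approx -0.42495$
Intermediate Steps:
$u{\left(x \right)} = - \frac{183}{47} - 4 x^{2} + 820 x$ ($u{\left(x \right)} = - 4 \left(\left(x^{2} - 205 x\right) - \frac{183}{-188}\right) = - 4 \left(\left(x^{2} - 205 x\right) - - \frac{183}{188}\right) = - 4 \left(\left(x^{2} - 205 x\right) + \frac{183}{188}\right) = - 4 \left(\frac{183}{188} + x^{2} - 205 x\right) = - \frac{183}{47} - 4 x^{2} + 820 x$)
$C = 2365$ ($C = 2331 + 34 = 2365$)
$\frac{u{\left(221 \right)} + C}{\left(54 - 35\right)^{2} + 27367} = \frac{\left(- \frac{183}{47} - 4 \cdot 221^{2} + 820 \cdot 221\right) + 2365}{\left(54 - 35\right)^{2} + 27367} = \frac{\left(- \frac{183}{47} - 195364 + 181220\right) + 2365}{19^{2} + 27367} = \frac{\left(- \frac{183}{47} - 195364 + 181220\right) + 2365}{361 + 27367} = \frac{- \frac{664951}{47} + 2365}{27728} = \left(- \frac{553796}{47}\right) \frac{1}{27728} = - \frac{138449}{325804}$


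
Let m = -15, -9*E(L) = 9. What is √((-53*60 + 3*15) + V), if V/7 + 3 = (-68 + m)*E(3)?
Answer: 5*I*√103 ≈ 50.744*I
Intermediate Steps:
E(L) = -1 (E(L) = -⅑*9 = -1)
V = 560 (V = -21 + 7*((-68 - 15)*(-1)) = -21 + 7*(-83*(-1)) = -21 + 7*83 = -21 + 581 = 560)
√((-53*60 + 3*15) + V) = √((-53*60 + 3*15) + 560) = √((-3180 + 45) + 560) = √(-3135 + 560) = √(-2575) = 5*I*√103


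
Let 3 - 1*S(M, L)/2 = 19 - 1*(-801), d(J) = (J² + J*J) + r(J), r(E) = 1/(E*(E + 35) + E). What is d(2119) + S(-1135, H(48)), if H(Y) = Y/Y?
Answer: 41000684924161/4566445 ≈ 8.9787e+6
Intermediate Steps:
r(E) = 1/(E + E*(35 + E)) (r(E) = 1/(E*(35 + E) + E) = 1/(E + E*(35 + E)))
H(Y) = 1
d(J) = 2*J² + 1/(J*(36 + J)) (d(J) = (J² + J*J) + 1/(J*(36 + J)) = (J² + J²) + 1/(J*(36 + J)) = 2*J² + 1/(J*(36 + J)))
S(M, L) = -1634 (S(M, L) = 6 - 2*(19 - 1*(-801)) = 6 - 2*(19 + 801) = 6 - 2*820 = 6 - 1640 = -1634)
d(2119) + S(-1135, H(48)) = (1 + 2*2119³*(36 + 2119))/(2119*(36 + 2119)) - 1634 = (1/2119)*(1 + 2*9514651159*2155)/2155 - 1634 = (1/2119)*(1/2155)*(1 + 41008146495290) - 1634 = (1/2119)*(1/2155)*41008146495291 - 1634 = 41008146495291/4566445 - 1634 = 41000684924161/4566445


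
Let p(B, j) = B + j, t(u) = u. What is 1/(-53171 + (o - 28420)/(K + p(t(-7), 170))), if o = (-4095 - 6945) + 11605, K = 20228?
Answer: -6797/361412572 ≈ -1.8807e-5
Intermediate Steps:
o = 565 (o = -11040 + 11605 = 565)
1/(-53171 + (o - 28420)/(K + p(t(-7), 170))) = 1/(-53171 + (565 - 28420)/(20228 + (-7 + 170))) = 1/(-53171 - 27855/(20228 + 163)) = 1/(-53171 - 27855/20391) = 1/(-53171 - 27855*1/20391) = 1/(-53171 - 9285/6797) = 1/(-361412572/6797) = -6797/361412572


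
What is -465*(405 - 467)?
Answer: 28830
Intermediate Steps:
-465*(405 - 467) = -465*(-62) = 28830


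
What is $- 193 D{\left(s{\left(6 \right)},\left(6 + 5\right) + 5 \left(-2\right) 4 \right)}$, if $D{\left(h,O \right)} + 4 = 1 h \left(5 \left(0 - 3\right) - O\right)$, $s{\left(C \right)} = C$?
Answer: $-15440$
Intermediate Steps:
$D{\left(h,O \right)} = -4 + h \left(-15 - O\right)$ ($D{\left(h,O \right)} = -4 + 1 h \left(5 \left(0 - 3\right) - O\right) = -4 + h \left(5 \left(-3\right) - O\right) = -4 + h \left(-15 - O\right)$)
$- 193 D{\left(s{\left(6 \right)},\left(6 + 5\right) + 5 \left(-2\right) 4 \right)} = - 193 \left(-4 - 90 - \left(\left(6 + 5\right) + 5 \left(-2\right) 4\right) 6\right) = - 193 \left(-4 - 90 - \left(11 - 40\right) 6\right) = - 193 \left(-4 - 90 - \left(-29\right) 6\right) = - 193 \left(-4 - 90 + 174\right) = \left(-193\right) 80 = -15440$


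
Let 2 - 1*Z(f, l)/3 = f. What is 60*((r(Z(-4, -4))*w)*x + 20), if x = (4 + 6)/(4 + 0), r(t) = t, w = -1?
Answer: -1500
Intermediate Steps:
Z(f, l) = 6 - 3*f
x = 5/2 (x = 10/4 = 10*(¼) = 5/2 ≈ 2.5000)
60*((r(Z(-4, -4))*w)*x + 20) = 60*(((6 - 3*(-4))*(-1))*(5/2) + 20) = 60*(((6 + 12)*(-1))*(5/2) + 20) = 60*((18*(-1))*(5/2) + 20) = 60*(-18*5/2 + 20) = 60*(-45 + 20) = 60*(-25) = -1500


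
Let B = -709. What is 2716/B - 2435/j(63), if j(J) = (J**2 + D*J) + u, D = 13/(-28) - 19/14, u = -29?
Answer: -48463176/10848409 ≈ -4.4673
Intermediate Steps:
D = -51/28 (D = 13*(-1/28) - 19*1/14 = -13/28 - 19/14 = -51/28 ≈ -1.8214)
j(J) = -29 + J**2 - 51*J/28 (j(J) = (J**2 - 51*J/28) - 29 = -29 + J**2 - 51*J/28)
2716/B - 2435/j(63) = 2716/(-709) - 2435/(-29 + 63**2 - 51/28*63) = 2716*(-1/709) - 2435/(-29 + 3969 - 459/4) = -2716/709 - 2435/15301/4 = -2716/709 - 2435*4/15301 = -2716/709 - 9740/15301 = -48463176/10848409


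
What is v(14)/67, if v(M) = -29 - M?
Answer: -43/67 ≈ -0.64179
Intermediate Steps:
v(14)/67 = (-29 - 1*14)/67 = (-29 - 14)*(1/67) = -43*1/67 = -43/67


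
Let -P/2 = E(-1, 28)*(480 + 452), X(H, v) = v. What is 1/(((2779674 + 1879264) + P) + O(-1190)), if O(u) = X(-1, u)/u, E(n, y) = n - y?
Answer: 1/4712995 ≈ 2.1218e-7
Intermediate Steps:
O(u) = 1 (O(u) = u/u = 1)
P = 54056 (P = -2*(-1 - 1*28)*(480 + 452) = -2*(-1 - 28)*932 = -(-58)*932 = -2*(-27028) = 54056)
1/(((2779674 + 1879264) + P) + O(-1190)) = 1/(((2779674 + 1879264) + 54056) + 1) = 1/((4658938 + 54056) + 1) = 1/(4712994 + 1) = 1/4712995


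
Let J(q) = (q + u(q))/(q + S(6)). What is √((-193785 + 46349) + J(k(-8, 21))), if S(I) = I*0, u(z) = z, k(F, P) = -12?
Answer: I*√147434 ≈ 383.97*I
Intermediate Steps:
S(I) = 0
J(q) = 2 (J(q) = (q + q)/(q + 0) = (2*q)/q = 2)
√((-193785 + 46349) + J(k(-8, 21))) = √((-193785 + 46349) + 2) = √(-147436 + 2) = √(-147434) = I*√147434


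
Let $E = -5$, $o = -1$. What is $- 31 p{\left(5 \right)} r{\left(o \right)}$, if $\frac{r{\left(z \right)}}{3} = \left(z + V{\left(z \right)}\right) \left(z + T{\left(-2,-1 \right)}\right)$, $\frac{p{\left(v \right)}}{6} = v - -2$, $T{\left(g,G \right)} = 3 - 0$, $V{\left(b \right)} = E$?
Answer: $46872$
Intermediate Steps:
$V{\left(b \right)} = -5$
$T{\left(g,G \right)} = 3$ ($T{\left(g,G \right)} = 3 + 0 = 3$)
$p{\left(v \right)} = 12 + 6 v$ ($p{\left(v \right)} = 6 \left(v - -2\right) = 6 \left(v + 2\right) = 6 \left(2 + v\right) = 12 + 6 v$)
$r{\left(z \right)} = 3 \left(-5 + z\right) \left(3 + z\right)$ ($r{\left(z \right)} = 3 \left(z - 5\right) \left(z + 3\right) = 3 \left(-5 + z\right) \left(3 + z\right)$)
$- 31 p{\left(5 \right)} r{\left(o \right)} = - 31 \left(12 + 6 \cdot 5\right) \left(-45 - -6 + 3 \left(-1\right)^{2}\right) = - 31 \left(12 + 30\right) \left(-45 + 6 + 3 \cdot 1\right) = \left(-31\right) 42 \left(-45 + 6 + 3\right) = \left(-1302\right) \left(-36\right) = 46872$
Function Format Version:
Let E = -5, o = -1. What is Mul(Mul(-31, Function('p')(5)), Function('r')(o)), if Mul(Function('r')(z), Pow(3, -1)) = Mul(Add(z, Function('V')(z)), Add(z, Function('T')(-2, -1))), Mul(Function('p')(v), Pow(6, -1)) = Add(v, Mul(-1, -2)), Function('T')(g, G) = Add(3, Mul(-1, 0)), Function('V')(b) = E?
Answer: 46872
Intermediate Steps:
Function('V')(b) = -5
Function('T')(g, G) = 3 (Function('T')(g, G) = Add(3, 0) = 3)
Function('p')(v) = Add(12, Mul(6, v)) (Function('p')(v) = Mul(6, Add(v, Mul(-1, -2))) = Mul(6, Add(v, 2)) = Mul(6, Add(2, v)) = Add(12, Mul(6, v)))
Function('r')(z) = Mul(3, Add(-5, z), Add(3, z)) (Function('r')(z) = Mul(3, Mul(Add(z, -5), Add(z, 3))) = Mul(3, Mul(Add(-5, z), Add(3, z))) = Mul(3, Add(-5, z), Add(3, z)))
Mul(Mul(-31, Function('p')(5)), Function('r')(o)) = Mul(Mul(-31, Add(12, Mul(6, 5))), Add(-45, Mul(-6, -1), Mul(3, Pow(-1, 2)))) = Mul(Mul(-31, Add(12, 30)), Add(-45, 6, Mul(3, 1))) = Mul(Mul(-31, 42), Add(-45, 6, 3)) = Mul(-1302, -36) = 46872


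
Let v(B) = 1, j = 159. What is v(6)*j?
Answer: 159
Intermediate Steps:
v(6)*j = 1*159 = 159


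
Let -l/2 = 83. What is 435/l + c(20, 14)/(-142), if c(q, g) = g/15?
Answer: -464437/176790 ≈ -2.6271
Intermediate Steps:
l = -166 (l = -2*83 = -166)
c(q, g) = g/15 (c(q, g) = g*(1/15) = g/15)
435/l + c(20, 14)/(-142) = 435/(-166) + ((1/15)*14)/(-142) = 435*(-1/166) + (14/15)*(-1/142) = -435/166 - 7/1065 = -464437/176790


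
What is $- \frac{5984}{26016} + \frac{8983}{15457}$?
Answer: $\frac{339440}{966657} \approx 0.35115$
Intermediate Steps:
$- \frac{5984}{26016} + \frac{8983}{15457} = \left(-5984\right) \frac{1}{26016} + 8983 \cdot \frac{1}{15457} = - \frac{187}{813} + \frac{691}{1189} = \frac{339440}{966657}$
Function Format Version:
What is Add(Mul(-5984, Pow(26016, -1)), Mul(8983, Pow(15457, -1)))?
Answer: Rational(339440, 966657) ≈ 0.35115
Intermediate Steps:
Add(Mul(-5984, Pow(26016, -1)), Mul(8983, Pow(15457, -1))) = Add(Mul(-5984, Rational(1, 26016)), Mul(8983, Rational(1, 15457))) = Add(Rational(-187, 813), Rational(691, 1189)) = Rational(339440, 966657)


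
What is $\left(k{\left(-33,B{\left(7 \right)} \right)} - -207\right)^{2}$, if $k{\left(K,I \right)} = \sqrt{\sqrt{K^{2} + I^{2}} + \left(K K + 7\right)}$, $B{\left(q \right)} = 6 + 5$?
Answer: $\left(207 + \sqrt{1096 + 11 \sqrt{10}}\right)^{2} \approx 57901.0$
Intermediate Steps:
$B{\left(q \right)} = 11$
$k{\left(K,I \right)} = \sqrt{7 + K^{2} + \sqrt{I^{2} + K^{2}}}$ ($k{\left(K,I \right)} = \sqrt{\sqrt{I^{2} + K^{2}} + \left(K^{2} + 7\right)} = \sqrt{\sqrt{I^{2} + K^{2}} + \left(7 + K^{2}\right)} = \sqrt{7 + K^{2} + \sqrt{I^{2} + K^{2}}}$)
$\left(k{\left(-33,B{\left(7 \right)} \right)} - -207\right)^{2} = \left(\sqrt{7 + \left(-33\right)^{2} + \sqrt{11^{2} + \left(-33\right)^{2}}} - -207\right)^{2} = \left(\sqrt{7 + 1089 + \sqrt{121 + 1089}} + \left(-159 + 366\right)\right)^{2} = \left(\sqrt{7 + 1089 + \sqrt{1210}} + 207\right)^{2} = \left(\sqrt{7 + 1089 + 11 \sqrt{10}} + 207\right)^{2} = \left(\sqrt{1096 + 11 \sqrt{10}} + 207\right)^{2} = \left(207 + \sqrt{1096 + 11 \sqrt{10}}\right)^{2}$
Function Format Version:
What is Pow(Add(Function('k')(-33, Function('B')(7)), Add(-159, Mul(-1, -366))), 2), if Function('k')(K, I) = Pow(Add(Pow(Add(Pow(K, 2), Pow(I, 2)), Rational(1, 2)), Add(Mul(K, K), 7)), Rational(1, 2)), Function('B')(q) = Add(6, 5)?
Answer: Pow(Add(207, Pow(Add(1096, Mul(11, Pow(10, Rational(1, 2)))), Rational(1, 2))), 2) ≈ 57901.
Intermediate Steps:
Function('B')(q) = 11
Function('k')(K, I) = Pow(Add(7, Pow(K, 2), Pow(Add(Pow(I, 2), Pow(K, 2)), Rational(1, 2))), Rational(1, 2)) (Function('k')(K, I) = Pow(Add(Pow(Add(Pow(I, 2), Pow(K, 2)), Rational(1, 2)), Add(Pow(K, 2), 7)), Rational(1, 2)) = Pow(Add(Pow(Add(Pow(I, 2), Pow(K, 2)), Rational(1, 2)), Add(7, Pow(K, 2))), Rational(1, 2)) = Pow(Add(7, Pow(K, 2), Pow(Add(Pow(I, 2), Pow(K, 2)), Rational(1, 2))), Rational(1, 2)))
Pow(Add(Function('k')(-33, Function('B')(7)), Add(-159, Mul(-1, -366))), 2) = Pow(Add(Pow(Add(7, Pow(-33, 2), Pow(Add(Pow(11, 2), Pow(-33, 2)), Rational(1, 2))), Rational(1, 2)), Add(-159, Mul(-1, -366))), 2) = Pow(Add(Pow(Add(7, 1089, Pow(Add(121, 1089), Rational(1, 2))), Rational(1, 2)), Add(-159, 366)), 2) = Pow(Add(Pow(Add(7, 1089, Pow(1210, Rational(1, 2))), Rational(1, 2)), 207), 2) = Pow(Add(Pow(Add(7, 1089, Mul(11, Pow(10, Rational(1, 2)))), Rational(1, 2)), 207), 2) = Pow(Add(Pow(Add(1096, Mul(11, Pow(10, Rational(1, 2)))), Rational(1, 2)), 207), 2) = Pow(Add(207, Pow(Add(1096, Mul(11, Pow(10, Rational(1, 2)))), Rational(1, 2))), 2)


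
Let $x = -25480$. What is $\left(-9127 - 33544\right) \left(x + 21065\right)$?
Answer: $188392465$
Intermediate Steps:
$\left(-9127 - 33544\right) \left(x + 21065\right) = \left(-9127 - 33544\right) \left(-25480 + 21065\right) = \left(-42671\right) \left(-4415\right) = 188392465$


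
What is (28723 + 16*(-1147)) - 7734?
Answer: 2637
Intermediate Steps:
(28723 + 16*(-1147)) - 7734 = (28723 - 18352) - 7734 = 10371 - 7734 = 2637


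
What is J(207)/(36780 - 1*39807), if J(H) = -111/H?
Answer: 37/208863 ≈ 0.00017715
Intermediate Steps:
J(207)/(36780 - 1*39807) = (-111/207)/(36780 - 1*39807) = (-111*1/207)/(36780 - 39807) = -37/69/(-3027) = -37/69*(-1/3027) = 37/208863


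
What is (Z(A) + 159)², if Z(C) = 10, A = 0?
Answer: 28561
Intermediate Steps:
(Z(A) + 159)² = (10 + 159)² = 169² = 28561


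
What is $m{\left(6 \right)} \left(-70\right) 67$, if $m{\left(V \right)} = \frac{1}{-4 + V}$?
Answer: $-2345$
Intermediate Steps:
$m{\left(6 \right)} \left(-70\right) 67 = \frac{1}{-4 + 6} \left(-70\right) 67 = \frac{1}{2} \left(-70\right) 67 = \left(-35\right) 67 = -2345$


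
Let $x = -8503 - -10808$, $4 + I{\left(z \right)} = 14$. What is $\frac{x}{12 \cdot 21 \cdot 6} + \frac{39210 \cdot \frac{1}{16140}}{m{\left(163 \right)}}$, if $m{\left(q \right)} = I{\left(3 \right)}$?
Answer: $\frac{3594271}{2033640} \approx 1.7674$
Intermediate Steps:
$I{\left(z \right)} = 10$ ($I{\left(z \right)} = -4 + 14 = 10$)
$m{\left(q \right)} = 10$
$x = 2305$ ($x = -8503 + 10808 = 2305$)
$\frac{x}{12 \cdot 21 \cdot 6} + \frac{39210 \cdot \frac{1}{16140}}{m{\left(163 \right)}} = \frac{2305}{12 \cdot 21 \cdot 6} + \frac{39210 \cdot \frac{1}{16140}}{10} = \frac{2305}{252 \cdot 6} + 39210 \cdot \frac{1}{16140} \cdot \frac{1}{10} = \frac{2305}{1512} + \frac{1307}{538} \cdot \frac{1}{10} = 2305 \cdot \frac{1}{1512} + \frac{1307}{5380} = \frac{2305}{1512} + \frac{1307}{5380} = \frac{3594271}{2033640}$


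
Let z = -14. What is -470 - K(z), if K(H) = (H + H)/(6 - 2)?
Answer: -463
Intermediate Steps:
K(H) = H/2 (K(H) = (2*H)/4 = (2*H)*(1/4) = H/2)
-470 - K(z) = -470 - (-14)/2 = -470 - 1*(-7) = -470 + 7 = -463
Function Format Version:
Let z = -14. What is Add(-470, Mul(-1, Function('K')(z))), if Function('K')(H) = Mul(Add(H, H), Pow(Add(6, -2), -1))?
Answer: -463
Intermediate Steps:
Function('K')(H) = Mul(Rational(1, 2), H) (Function('K')(H) = Mul(Mul(2, H), Pow(4, -1)) = Mul(Mul(2, H), Rational(1, 4)) = Mul(Rational(1, 2), H))
Add(-470, Mul(-1, Function('K')(z))) = Add(-470, Mul(-1, Mul(Rational(1, 2), -14))) = Add(-470, Mul(-1, -7)) = Add(-470, 7) = -463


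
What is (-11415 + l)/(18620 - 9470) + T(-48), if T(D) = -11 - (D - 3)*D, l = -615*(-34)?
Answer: -1499357/610 ≈ -2458.0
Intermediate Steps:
l = 20910
T(D) = -11 - D*(-3 + D) (T(D) = -11 - (-3 + D)*D = -11 - D*(-3 + D))
(-11415 + l)/(18620 - 9470) + T(-48) = (-11415 + 20910)/(18620 - 9470) + (-11 - 1*(-48)² + 3*(-48)) = 9495/9150 + (-11 - 1*2304 - 144) = 9495*(1/9150) + (-11 - 2304 - 144) = 633/610 - 2459 = -1499357/610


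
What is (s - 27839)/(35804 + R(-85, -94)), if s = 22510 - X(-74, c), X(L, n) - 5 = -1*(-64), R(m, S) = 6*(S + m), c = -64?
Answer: -2699/17365 ≈ -0.15543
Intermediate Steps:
R(m, S) = 6*S + 6*m
X(L, n) = 69 (X(L, n) = 5 - 1*(-64) = 5 + 64 = 69)
s = 22441 (s = 22510 - 1*69 = 22510 - 69 = 22441)
(s - 27839)/(35804 + R(-85, -94)) = (22441 - 27839)/(35804 + (6*(-94) + 6*(-85))) = -5398/(35804 + (-564 - 510)) = -5398/(35804 - 1074) = -5398/34730 = -5398*1/34730 = -2699/17365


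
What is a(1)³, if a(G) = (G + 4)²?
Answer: 15625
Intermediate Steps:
a(G) = (4 + G)²
a(1)³ = ((4 + 1)²)³ = (5²)³ = 25³ = 15625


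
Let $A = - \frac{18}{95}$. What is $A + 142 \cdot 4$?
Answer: $\frac{53942}{95} \approx 567.81$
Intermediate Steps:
$A = - \frac{18}{95}$ ($A = \left(-18\right) \frac{1}{95} = - \frac{18}{95} \approx -0.18947$)
$A + 142 \cdot 4 = - \frac{18}{95} + 142 \cdot 4 = - \frac{18}{95} + 568 = \frac{53942}{95}$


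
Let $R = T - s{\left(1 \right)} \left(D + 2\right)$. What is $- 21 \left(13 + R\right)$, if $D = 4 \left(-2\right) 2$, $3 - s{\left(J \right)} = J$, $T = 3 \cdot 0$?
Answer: $-861$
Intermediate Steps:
$T = 0$
$s{\left(J \right)} = 3 - J$
$D = -16$ ($D = \left(-8\right) 2 = -16$)
$R = 28$ ($R = 0 - \left(3 - 1\right) \left(-16 + 2\right) = 0 - \left(3 - 1\right) \left(-14\right) = 0 - 2 \left(-14\right) = 0 - -28 = 0 + 28 = 28$)
$- 21 \left(13 + R\right) = - 21 \left(13 + 28\right) = \left(-21\right) 41 = -861$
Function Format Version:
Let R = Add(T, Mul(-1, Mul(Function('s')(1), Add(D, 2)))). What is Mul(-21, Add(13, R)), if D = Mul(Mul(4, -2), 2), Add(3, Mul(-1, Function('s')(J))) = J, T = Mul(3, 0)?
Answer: -861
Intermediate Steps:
T = 0
Function('s')(J) = Add(3, Mul(-1, J))
D = -16 (D = Mul(-8, 2) = -16)
R = 28 (R = Add(0, Mul(-1, Mul(Add(3, Mul(-1, 1)), Add(-16, 2)))) = Add(0, Mul(-1, Mul(Add(3, -1), -14))) = Add(0, Mul(-1, Mul(2, -14))) = Add(0, Mul(-1, -28)) = Add(0, 28) = 28)
Mul(-21, Add(13, R)) = Mul(-21, Add(13, 28)) = Mul(-21, 41) = -861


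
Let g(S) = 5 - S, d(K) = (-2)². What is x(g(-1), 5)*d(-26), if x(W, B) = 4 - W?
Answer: -8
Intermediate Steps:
d(K) = 4
x(g(-1), 5)*d(-26) = (4 - (5 - 1*(-1)))*4 = (4 - (5 + 1))*4 = (4 - 1*6)*4 = (4 - 6)*4 = -2*4 = -8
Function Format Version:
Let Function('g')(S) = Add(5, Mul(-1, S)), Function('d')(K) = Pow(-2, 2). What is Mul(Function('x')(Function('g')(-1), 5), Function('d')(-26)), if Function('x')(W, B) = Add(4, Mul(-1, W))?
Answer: -8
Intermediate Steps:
Function('d')(K) = 4
Mul(Function('x')(Function('g')(-1), 5), Function('d')(-26)) = Mul(Add(4, Mul(-1, Add(5, Mul(-1, -1)))), 4) = Mul(Add(4, Mul(-1, Add(5, 1))), 4) = Mul(Add(4, Mul(-1, 6)), 4) = Mul(Add(4, -6), 4) = Mul(-2, 4) = -8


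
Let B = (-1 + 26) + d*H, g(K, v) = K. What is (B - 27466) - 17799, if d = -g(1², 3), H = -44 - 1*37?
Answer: -45159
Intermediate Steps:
H = -81 (H = -44 - 37 = -81)
d = -1 (d = -1*1² = -1*1 = -1)
B = 106 (B = (-1 + 26) - 1*(-81) = 25 + 81 = 106)
(B - 27466) - 17799 = (106 - 27466) - 17799 = -27360 - 17799 = -45159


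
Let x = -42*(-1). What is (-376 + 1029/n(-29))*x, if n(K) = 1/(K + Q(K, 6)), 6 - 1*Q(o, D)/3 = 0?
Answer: -491190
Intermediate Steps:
x = 42
Q(o, D) = 18 (Q(o, D) = 18 - 3*0 = 18 + 0 = 18)
n(K) = 1/(18 + K) (n(K) = 1/(K + 18) = 1/(18 + K))
(-376 + 1029/n(-29))*x = (-376 + 1029/(1/(18 - 29)))*42 = (-376 + 1029/(1/(-11)))*42 = (-376 + 1029/(-1/11))*42 = (-376 + 1029*(-11))*42 = (-376 - 11319)*42 = -11695*42 = -491190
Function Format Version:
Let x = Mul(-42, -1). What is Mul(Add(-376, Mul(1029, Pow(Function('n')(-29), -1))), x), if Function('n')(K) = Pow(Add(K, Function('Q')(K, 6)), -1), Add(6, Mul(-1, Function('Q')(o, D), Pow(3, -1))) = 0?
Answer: -491190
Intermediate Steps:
x = 42
Function('Q')(o, D) = 18 (Function('Q')(o, D) = Add(18, Mul(-3, 0)) = Add(18, 0) = 18)
Function('n')(K) = Pow(Add(18, K), -1) (Function('n')(K) = Pow(Add(K, 18), -1) = Pow(Add(18, K), -1))
Mul(Add(-376, Mul(1029, Pow(Function('n')(-29), -1))), x) = Mul(Add(-376, Mul(1029, Pow(Pow(Add(18, -29), -1), -1))), 42) = Mul(Add(-376, Mul(1029, Pow(Pow(-11, -1), -1))), 42) = Mul(Add(-376, Mul(1029, Pow(Rational(-1, 11), -1))), 42) = Mul(Add(-376, Mul(1029, -11)), 42) = Mul(Add(-376, -11319), 42) = Mul(-11695, 42) = -491190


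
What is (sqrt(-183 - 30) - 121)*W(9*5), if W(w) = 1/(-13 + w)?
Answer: -121/32 + I*sqrt(213)/32 ≈ -3.7813 + 0.45608*I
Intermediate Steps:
(sqrt(-183 - 30) - 121)*W(9*5) = (sqrt(-183 - 30) - 121)/(-13 + 9*5) = (sqrt(-213) - 121)/(-13 + 45) = (I*sqrt(213) - 121)/32 = (-121 + I*sqrt(213))*(1/32) = -121/32 + I*sqrt(213)/32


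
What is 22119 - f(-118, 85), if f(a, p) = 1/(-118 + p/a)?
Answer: 309865189/14009 ≈ 22119.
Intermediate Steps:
22119 - f(-118, 85) = 22119 - (-118)/(85 - 118*(-118)) = 22119 - (-118)/(85 + 13924) = 22119 - (-118)/14009 = 22119 - 1*(-118/14009) = 22119 + 118/14009 = 309865189/14009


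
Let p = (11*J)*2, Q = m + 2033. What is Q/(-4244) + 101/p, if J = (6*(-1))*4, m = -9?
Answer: -374329/560208 ≈ -0.66820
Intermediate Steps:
J = -24 (J = -6*4 = -24)
Q = 2024 (Q = -9 + 2033 = 2024)
p = -528 (p = (11*(-24))*2 = -264*2 = -528)
Q/(-4244) + 101/p = 2024/(-4244) + 101/(-528) = 2024*(-1/4244) + 101*(-1/528) = -506/1061 - 101/528 = -374329/560208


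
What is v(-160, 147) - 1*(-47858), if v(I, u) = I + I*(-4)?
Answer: 48338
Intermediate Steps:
v(I, u) = -3*I (v(I, u) = I - 4*I = -3*I)
v(-160, 147) - 1*(-47858) = -3*(-160) - 1*(-47858) = 480 + 47858 = 48338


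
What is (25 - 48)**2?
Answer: 529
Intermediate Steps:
(25 - 48)**2 = (-23)**2 = 529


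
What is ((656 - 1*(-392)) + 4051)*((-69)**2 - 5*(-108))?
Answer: 27029799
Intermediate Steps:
((656 - 1*(-392)) + 4051)*((-69)**2 - 5*(-108)) = ((656 + 392) + 4051)*(4761 + 540) = (1048 + 4051)*5301 = 5099*5301 = 27029799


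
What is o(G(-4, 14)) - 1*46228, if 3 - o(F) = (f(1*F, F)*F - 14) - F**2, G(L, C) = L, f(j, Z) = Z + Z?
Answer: -46227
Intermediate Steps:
f(j, Z) = 2*Z
o(F) = 17 - F**2 (o(F) = 3 - (((2*F)*F - 14) - F**2) = 3 - ((2*F**2 - 14) - F**2) = 3 - ((-14 + 2*F**2) - F**2) = 3 - (-14 + F**2) = 3 + (14 - F**2) = 17 - F**2)
o(G(-4, 14)) - 1*46228 = (17 - 1*(-4)**2) - 1*46228 = (17 - 1*16) - 46228 = (17 - 16) - 46228 = 1 - 46228 = -46227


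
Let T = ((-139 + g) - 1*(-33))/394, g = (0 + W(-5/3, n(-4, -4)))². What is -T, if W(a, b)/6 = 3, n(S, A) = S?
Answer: -109/197 ≈ -0.55330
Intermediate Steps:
W(a, b) = 18 (W(a, b) = 6*3 = 18)
g = 324 (g = (0 + 18)² = 18² = 324)
T = 109/197 (T = ((-139 + 324) - 1*(-33))/394 = (185 + 33)*(1/394) = 218*(1/394) = 109/197 ≈ 0.55330)
-T = -1*109/197 = -109/197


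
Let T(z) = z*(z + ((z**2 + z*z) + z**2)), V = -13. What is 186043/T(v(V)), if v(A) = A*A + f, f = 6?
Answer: 186043/16108750 ≈ 0.011549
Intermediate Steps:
v(A) = 6 + A**2 (v(A) = A*A + 6 = A**2 + 6 = 6 + A**2)
T(z) = z*(z + 3*z**2) (T(z) = z*(z + ((z**2 + z**2) + z**2)) = z*(z + (2*z**2 + z**2)) = z*(z + 3*z**2))
186043/T(v(V)) = 186043/(((6 + (-13)**2)**2*(1 + 3*(6 + (-13)**2)))) = 186043/(((6 + 169)**2*(1 + 3*(6 + 169)))) = 186043/((175**2*(1 + 3*175))) = 186043/((30625*(1 + 525))) = 186043/((30625*526)) = 186043/16108750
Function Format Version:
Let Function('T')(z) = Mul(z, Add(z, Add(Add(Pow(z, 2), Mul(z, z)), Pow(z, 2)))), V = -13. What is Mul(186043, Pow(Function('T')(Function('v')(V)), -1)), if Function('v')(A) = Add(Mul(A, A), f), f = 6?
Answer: Rational(186043, 16108750) ≈ 0.011549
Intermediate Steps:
Function('v')(A) = Add(6, Pow(A, 2)) (Function('v')(A) = Add(Mul(A, A), 6) = Add(Pow(A, 2), 6) = Add(6, Pow(A, 2)))
Function('T')(z) = Mul(z, Add(z, Mul(3, Pow(z, 2)))) (Function('T')(z) = Mul(z, Add(z, Add(Add(Pow(z, 2), Pow(z, 2)), Pow(z, 2)))) = Mul(z, Add(z, Add(Mul(2, Pow(z, 2)), Pow(z, 2)))) = Mul(z, Add(z, Mul(3, Pow(z, 2)))))
Mul(186043, Pow(Function('T')(Function('v')(V)), -1)) = Mul(186043, Pow(Mul(Pow(Add(6, Pow(-13, 2)), 2), Add(1, Mul(3, Add(6, Pow(-13, 2))))), -1)) = Mul(186043, Pow(Mul(Pow(Add(6, 169), 2), Add(1, Mul(3, Add(6, 169)))), -1)) = Mul(186043, Pow(Mul(Pow(175, 2), Add(1, Mul(3, 175))), -1)) = Mul(186043, Pow(Mul(30625, Add(1, 525)), -1)) = Mul(186043, Pow(Mul(30625, 526), -1)) = Mul(186043, Pow(16108750, -1)) = Mul(186043, Rational(1, 16108750)) = Rational(186043, 16108750)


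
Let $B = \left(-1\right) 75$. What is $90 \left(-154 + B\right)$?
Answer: $-20610$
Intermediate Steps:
$B = -75$
$90 \left(-154 + B\right) = 90 \left(-154 - 75\right) = 90 \left(-229\right) = -20610$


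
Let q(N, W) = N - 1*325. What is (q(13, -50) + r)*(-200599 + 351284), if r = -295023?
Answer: -44502554475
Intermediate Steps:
q(N, W) = -325 + N (q(N, W) = N - 325 = -325 + N)
(q(13, -50) + r)*(-200599 + 351284) = ((-325 + 13) - 295023)*(-200599 + 351284) = (-312 - 295023)*150685 = -295335*150685 = -44502554475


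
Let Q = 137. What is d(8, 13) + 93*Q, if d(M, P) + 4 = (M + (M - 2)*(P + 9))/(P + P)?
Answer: 165651/13 ≈ 12742.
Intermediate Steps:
d(M, P) = -4 + (M + (-2 + M)*(9 + P))/(2*P) (d(M, P) = -4 + (M + (M - 2)*(P + 9))/(P + P) = -4 + (M + (-2 + M)*(9 + P))/((2*P)) = -4 + (M + (-2 + M)*(9 + P))*(1/(2*P)) = -4 + (M + (-2 + M)*(9 + P))/(2*P))
d(8, 13) + 93*Q = (½)*(-18 + 10*8 + 13*(-10 + 8))/13 + 93*137 = (½)*(1/13)*(-18 + 80 + 13*(-2)) + 12741 = (½)*(1/13)*(-18 + 80 - 26) + 12741 = (½)*(1/13)*36 + 12741 = 18/13 + 12741 = 165651/13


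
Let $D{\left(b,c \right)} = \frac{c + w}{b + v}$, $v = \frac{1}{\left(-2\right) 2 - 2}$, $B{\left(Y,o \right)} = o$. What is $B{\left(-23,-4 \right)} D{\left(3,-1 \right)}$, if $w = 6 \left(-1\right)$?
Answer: $\frac{168}{17} \approx 9.8824$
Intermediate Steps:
$w = -6$
$v = - \frac{1}{6}$ ($v = \frac{1}{-4 - 2} = \frac{1}{-6} = - \frac{1}{6} \approx -0.16667$)
$D{\left(b,c \right)} = \frac{-6 + c}{- \frac{1}{6} + b}$ ($D{\left(b,c \right)} = \frac{c - 6}{b - \frac{1}{6}} = \frac{-6 + c}{- \frac{1}{6} + b}$)
$B{\left(-23,-4 \right)} D{\left(3,-1 \right)} = - 4 \frac{6 \left(-6 - 1\right)}{-1 + 6 \cdot 3} = - 4 \cdot 6 \frac{1}{-1 + 18} \left(-7\right) = - 4 \cdot 6 \cdot \frac{1}{17} \left(-7\right) = \left(-4\right) \left(- \frac{42}{17}\right) = \frac{168}{17}$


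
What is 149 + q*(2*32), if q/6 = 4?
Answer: 1685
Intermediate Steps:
q = 24 (q = 6*4 = 24)
149 + q*(2*32) = 149 + 24*(2*32) = 149 + 24*64 = 149 + 1536 = 1685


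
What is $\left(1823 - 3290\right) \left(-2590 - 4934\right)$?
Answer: $11037708$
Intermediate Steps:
$\left(1823 - 3290\right) \left(-2590 - 4934\right) = \left(1823 - 3290\right) \left(-7524\right) = \left(-1467\right) \left(-7524\right) = 11037708$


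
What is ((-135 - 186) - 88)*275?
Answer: -112475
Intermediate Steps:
((-135 - 186) - 88)*275 = (-321 - 88)*275 = -409*275 = -112475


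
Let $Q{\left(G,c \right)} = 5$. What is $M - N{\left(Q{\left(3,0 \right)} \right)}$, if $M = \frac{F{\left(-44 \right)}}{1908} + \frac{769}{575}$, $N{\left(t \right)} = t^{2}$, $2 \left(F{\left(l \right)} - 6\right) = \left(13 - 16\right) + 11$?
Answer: $- \frac{12977249}{548550} \approx -23.657$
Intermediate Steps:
$F{\left(l \right)} = 10$ ($F{\left(l \right)} = 6 + \frac{\left(13 - 16\right) + 11}{2} = 6 + \frac{-3 + 11}{2} = 6 + \frac{1}{2} \cdot 8 = 6 + 4 = 10$)
$M = \frac{736501}{548550}$ ($M = \frac{10}{1908} + \frac{769}{575} = 10 \cdot \frac{1}{1908} + 769 \cdot \frac{1}{575} = \frac{5}{954} + \frac{769}{575} = \frac{736501}{548550} \approx 1.3426$)
$M - N{\left(Q{\left(3,0 \right)} \right)} = \frac{736501}{548550} - 5^{2} = \frac{736501}{548550} - 25 = - \frac{12977249}{548550}$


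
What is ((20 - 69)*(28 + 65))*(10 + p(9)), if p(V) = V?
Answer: -86583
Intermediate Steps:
((20 - 69)*(28 + 65))*(10 + p(9)) = ((20 - 69)*(28 + 65))*(10 + 9) = -49*93*19 = -4557*19 = -86583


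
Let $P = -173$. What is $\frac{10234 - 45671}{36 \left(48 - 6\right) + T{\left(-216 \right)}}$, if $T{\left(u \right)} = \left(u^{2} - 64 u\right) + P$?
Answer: $- \frac{35437}{61819} \approx -0.57324$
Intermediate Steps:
$T{\left(u \right)} = -173 + u^{2} - 64 u$ ($T{\left(u \right)} = \left(u^{2} - 64 u\right) - 173 = -173 + u^{2} - 64 u$)
$\frac{10234 - 45671}{36 \left(48 - 6\right) + T{\left(-216 \right)}} = \frac{10234 - 45671}{36 \left(48 - 6\right) - \left(-13651 - 46656\right)} = - \frac{35437}{36 \cdot 42 + \left(-173 + 46656 + 13824\right)} = - \frac{35437}{1512 + 60307} = - \frac{35437}{61819}$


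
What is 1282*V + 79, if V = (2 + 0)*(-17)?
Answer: -43509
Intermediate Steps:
V = -34 (V = 2*(-17) = -34)
1282*V + 79 = 1282*(-34) + 79 = -43588 + 79 = -43509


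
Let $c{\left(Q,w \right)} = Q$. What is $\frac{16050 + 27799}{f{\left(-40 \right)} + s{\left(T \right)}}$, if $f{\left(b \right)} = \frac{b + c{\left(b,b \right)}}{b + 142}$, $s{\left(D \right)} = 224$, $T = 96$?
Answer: $\frac{2236299}{11384} \approx 196.44$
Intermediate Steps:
$f{\left(b \right)} = \frac{2 b}{142 + b}$ ($f{\left(b \right)} = \frac{b + b}{b + 142} = \frac{2 b}{142 + b}$)
$\frac{16050 + 27799}{f{\left(-40 \right)} + s{\left(T \right)}} = \frac{16050 + 27799}{2 \left(-40\right) \frac{1}{142 - 40} + 224} = \frac{43849}{2 \left(-40\right) \frac{1}{102} + 224} = \frac{43849}{- \frac{40}{51} + 224} = \frac{43849}{\frac{11384}{51}} = 43849 \cdot \frac{51}{11384} = \frac{2236299}{11384}$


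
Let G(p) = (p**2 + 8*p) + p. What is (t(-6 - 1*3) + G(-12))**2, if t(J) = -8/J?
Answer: 110224/81 ≈ 1360.8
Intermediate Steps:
G(p) = p**2 + 9*p
(t(-6 - 1*3) + G(-12))**2 = (-8/(-6 - 1*3) - 12*(9 - 12))**2 = (-8/(-6 - 3) - 12*(-3))**2 = (-8/(-9) + 36)**2 = (-8*(-1/9) + 36)**2 = (8/9 + 36)**2 = (332/9)**2 = 110224/81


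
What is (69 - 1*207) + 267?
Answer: 129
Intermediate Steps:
(69 - 1*207) + 267 = (69 - 207) + 267 = -138 + 267 = 129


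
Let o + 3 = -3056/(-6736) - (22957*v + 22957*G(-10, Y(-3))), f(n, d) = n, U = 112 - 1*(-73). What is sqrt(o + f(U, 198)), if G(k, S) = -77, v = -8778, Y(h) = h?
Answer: 2*sqrt(9007583358477)/421 ≈ 14258.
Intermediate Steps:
U = 185 (U = 112 + 73 = 185)
o = 85582661863/421 (o = -3 + (-3056/(-6736) - 22957/(1/(-8778 - 77))) = -3 + (-3056*(-1/6736) - 22957/(1/(-8855))) = -3 + (191/421 - 22957/(-1/8855)) = -3 + (191/421 - 22957*(-8855)) = -3 + (191/421 + 203284235) = -3 + 85582663126/421 = 85582661863/421 ≈ 2.0328e+8)
sqrt(o + f(U, 198)) = sqrt(85582661863/421 + 185) = sqrt(85582739748/421) = 2*sqrt(9007583358477)/421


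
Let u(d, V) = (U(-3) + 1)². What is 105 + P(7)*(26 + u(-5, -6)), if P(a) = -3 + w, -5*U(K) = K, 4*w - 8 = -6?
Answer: 168/5 ≈ 33.600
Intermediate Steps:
w = ½ (w = 2 + (¼)*(-6) = 2 - 3/2 = ½ ≈ 0.50000)
U(K) = -K/5
P(a) = -5/2 (P(a) = -3 + ½ = -5/2)
u(d, V) = 64/25 (u(d, V) = (-⅕*(-3) + 1)² = (⅗ + 1)² = (8/5)² = 64/25)
105 + P(7)*(26 + u(-5, -6)) = 105 - 5*(26 + 64/25)/2 = 105 - 5/2*714/25 = 105 - 357/5 = 168/5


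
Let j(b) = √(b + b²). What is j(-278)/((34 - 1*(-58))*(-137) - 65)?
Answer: -√77006/12669 ≈ -0.021904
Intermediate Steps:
j(-278)/((34 - 1*(-58))*(-137) - 65) = √(-278*(1 - 278))/((34 - 1*(-58))*(-137) - 65) = √(-278*(-277))/((34 + 58)*(-137) - 65) = √77006/(92*(-137) - 65) = √77006/(-12604 - 65) = √77006/(-12669) = √77006*(-1/12669) = -√77006/12669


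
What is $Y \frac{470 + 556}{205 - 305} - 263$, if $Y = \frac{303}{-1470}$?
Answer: $- \frac{6391687}{24500} \approx -260.89$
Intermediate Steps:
$Y = - \frac{101}{490}$ ($Y = 303 \left(- \frac{1}{1470}\right) = - \frac{101}{490} \approx -0.20612$)
$Y \frac{470 + 556}{205 - 305} - 263 = - \frac{101 \frac{470 + 556}{205 - 305}}{490} - 263 = - \frac{101 \frac{1026}{-100}}{490} - 263 = - \frac{101 \cdot 1026 \left(- \frac{1}{100}\right)}{490} - 263 = \left(- \frac{101}{490}\right) \left(- \frac{513}{50}\right) - 263 = \frac{51813}{24500} - 263 = - \frac{6391687}{24500}$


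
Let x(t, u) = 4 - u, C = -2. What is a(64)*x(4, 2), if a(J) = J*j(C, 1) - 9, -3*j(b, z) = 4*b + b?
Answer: 1226/3 ≈ 408.67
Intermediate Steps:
j(b, z) = -5*b/3 (j(b, z) = -(4*b + b)/3 = -5*b/3)
a(J) = -9 + 10*J/3 (a(J) = J*(-5/3*(-2)) - 9 = J*(10/3) - 9 = 10*J/3 - 9 = -9 + 10*J/3)
a(64)*x(4, 2) = (-9 + (10/3)*64)*(4 - 1*2) = (-9 + 640/3)*(4 - 2) = (613/3)*2 = 1226/3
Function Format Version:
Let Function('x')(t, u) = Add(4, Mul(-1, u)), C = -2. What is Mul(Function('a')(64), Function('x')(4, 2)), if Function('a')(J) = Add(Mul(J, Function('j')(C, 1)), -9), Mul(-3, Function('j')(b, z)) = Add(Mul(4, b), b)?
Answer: Rational(1226, 3) ≈ 408.67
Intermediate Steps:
Function('j')(b, z) = Mul(Rational(-5, 3), b) (Function('j')(b, z) = Mul(Rational(-1, 3), Add(Mul(4, b), b)) = Mul(Rational(-1, 3), Mul(5, b)) = Mul(Rational(-5, 3), b))
Function('a')(J) = Add(-9, Mul(Rational(10, 3), J)) (Function('a')(J) = Add(Mul(J, Mul(Rational(-5, 3), -2)), -9) = Add(Mul(J, Rational(10, 3)), -9) = Add(Mul(Rational(10, 3), J), -9) = Add(-9, Mul(Rational(10, 3), J)))
Mul(Function('a')(64), Function('x')(4, 2)) = Mul(Add(-9, Mul(Rational(10, 3), 64)), Add(4, Mul(-1, 2))) = Mul(Add(-9, Rational(640, 3)), Add(4, -2)) = Mul(Rational(613, 3), 2) = Rational(1226, 3)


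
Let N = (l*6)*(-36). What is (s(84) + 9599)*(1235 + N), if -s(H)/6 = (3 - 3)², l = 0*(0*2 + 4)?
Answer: 11854765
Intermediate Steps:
l = 0 (l = 0*(0 + 4) = 0*4 = 0)
s(H) = 0 (s(H) = -6*(3 - 3)² = -6*0² = -6*0 = 0)
N = 0 (N = (0*6)*(-36) = 0*(-36) = 0)
(s(84) + 9599)*(1235 + N) = (0 + 9599)*(1235 + 0) = 9599*1235 = 11854765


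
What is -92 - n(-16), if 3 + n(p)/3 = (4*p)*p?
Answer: -3155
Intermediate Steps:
n(p) = -9 + 12*p² (n(p) = -9 + 3*((4*p)*p) = -9 + 3*(4*p²) = -9 + 12*p²)
-92 - n(-16) = -92 - (-9 + 12*(-16)²) = -92 - (-9 + 12*256) = -92 - (-9 + 3072) = -92 - 1*3063 = -92 - 3063 = -3155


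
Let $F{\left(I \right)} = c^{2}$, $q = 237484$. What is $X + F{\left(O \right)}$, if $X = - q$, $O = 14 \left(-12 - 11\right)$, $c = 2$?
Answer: $-237480$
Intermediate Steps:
$O = -322$ ($O = 14 \left(-23\right) = -322$)
$F{\left(I \right)} = 4$ ($F{\left(I \right)} = 2^{2} = 4$)
$X = -237484$ ($X = \left(-1\right) 237484 = -237484$)
$X + F{\left(O \right)} = -237484 + 4 = -237480$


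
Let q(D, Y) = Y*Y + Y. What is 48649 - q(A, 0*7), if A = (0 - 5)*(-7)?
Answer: 48649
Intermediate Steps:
A = 35 (A = -5*(-7) = 35)
q(D, Y) = Y + Y**2 (q(D, Y) = Y**2 + Y = Y + Y**2)
48649 - q(A, 0*7) = 48649 - 0*7*(1 + 0*7) = 48649 - 0*(1 + 0) = 48649 - 0 = 48649 - 1*0 = 48649 + 0 = 48649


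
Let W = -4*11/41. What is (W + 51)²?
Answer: 4190209/1681 ≈ 2492.7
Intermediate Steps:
W = -44/41 (W = -44*1/41 = -44/41 ≈ -1.0732)
(W + 51)² = (-44/41 + 51)² = (2047/41)² = 4190209/1681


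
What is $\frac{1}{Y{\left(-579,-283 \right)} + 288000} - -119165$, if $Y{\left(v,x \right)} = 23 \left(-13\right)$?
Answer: $\frac{34283889666}{287701} \approx 1.1917 \cdot 10^{5}$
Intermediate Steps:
$Y{\left(v,x \right)} = -299$
$\frac{1}{Y{\left(-579,-283 \right)} + 288000} - -119165 = \frac{1}{-299 + 288000} - -119165 = \frac{1}{287701} + 119165 = \frac{34283889666}{287701}$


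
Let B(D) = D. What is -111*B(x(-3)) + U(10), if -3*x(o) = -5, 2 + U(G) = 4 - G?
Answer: -193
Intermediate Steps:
U(G) = 2 - G (U(G) = -2 + (4 - G) = 2 - G)
x(o) = 5/3 (x(o) = -1/3*(-5) = 5/3)
-111*B(x(-3)) + U(10) = -111*5/3 + (2 - 1*10) = -185 + (2 - 10) = -185 - 8 = -193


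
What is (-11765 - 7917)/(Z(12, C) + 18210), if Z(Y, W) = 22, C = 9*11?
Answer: -9841/9116 ≈ -1.0795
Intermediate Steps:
C = 99
(-11765 - 7917)/(Z(12, C) + 18210) = (-11765 - 7917)/(22 + 18210) = -19682/18232 = -19682*1/18232 = -9841/9116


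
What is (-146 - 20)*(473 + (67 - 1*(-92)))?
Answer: -104912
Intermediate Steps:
(-146 - 20)*(473 + (67 - 1*(-92))) = -166*(473 + (67 + 92)) = -166*(473 + 159) = -166*632 = -104912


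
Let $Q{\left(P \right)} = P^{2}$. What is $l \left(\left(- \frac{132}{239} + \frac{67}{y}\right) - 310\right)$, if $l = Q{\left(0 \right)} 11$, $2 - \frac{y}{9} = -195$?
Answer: $0$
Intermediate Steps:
$y = 1773$ ($y = 18 - -1755 = 18 + 1755 = 1773$)
$l = 0$ ($l = 0^{2} \cdot 11 = 0 \cdot 11 = 0$)
$l \left(\left(- \frac{132}{239} + \frac{67}{y}\right) - 310\right) = 0 \left(\left(- \frac{132}{239} + \frac{67}{1773}\right) - 310\right) = 0 \left(- \frac{218023}{423747} - 310\right) = 0 \left(- \frac{131579593}{423747}\right) = 0$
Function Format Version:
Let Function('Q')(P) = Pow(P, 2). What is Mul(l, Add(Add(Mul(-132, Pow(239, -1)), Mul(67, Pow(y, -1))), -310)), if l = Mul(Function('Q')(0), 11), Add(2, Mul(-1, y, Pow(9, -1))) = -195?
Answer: 0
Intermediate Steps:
y = 1773 (y = Add(18, Mul(-9, -195)) = Add(18, 1755) = 1773)
l = 0 (l = Mul(Pow(0, 2), 11) = Mul(0, 11) = 0)
Mul(l, Add(Add(Mul(-132, Pow(239, -1)), Mul(67, Pow(y, -1))), -310)) = Mul(0, Add(Add(Mul(-132, Pow(239, -1)), Mul(67, Pow(1773, -1))), -310)) = Mul(0, Add(Add(Mul(-132, Rational(1, 239)), Mul(67, Rational(1, 1773))), -310)) = Mul(0, Add(Add(Rational(-132, 239), Rational(67, 1773)), -310)) = Mul(0, Add(Rational(-218023, 423747), -310)) = Mul(0, Rational(-131579593, 423747)) = 0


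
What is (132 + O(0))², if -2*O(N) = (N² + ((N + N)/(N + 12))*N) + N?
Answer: 17424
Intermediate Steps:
O(N) = -N/2 - N²/2 - N²/(12 + N) (O(N) = -((N² + ((N + N)/(N + 12))*N) + N)/2 = -((N² + ((2*N)/(12 + N))*N) + N)/2 = -((N² + (2*N/(12 + N))*N) + N)/2 = -((N² + 2*N²/(12 + N)) + N)/2 = -(N + N² + 2*N²/(12 + N))/2 = -N/2 - N²/2 - N²/(12 + N))
(132 + O(0))² = (132 - 1*0*(12 + 0² + 15*0)/(24 + 2*0))² = (132 - 1*0*(12 + 0 + 0)/(24 + 0))² = (132 - 1*0*12/24)² = (132 - 1*0*1/24*12)² = (132 + 0)² = 132² = 17424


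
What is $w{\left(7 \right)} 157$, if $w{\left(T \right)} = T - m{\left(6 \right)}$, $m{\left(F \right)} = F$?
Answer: $157$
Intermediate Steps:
$w{\left(T \right)} = -6 + T$ ($w{\left(T \right)} = T - 6 = -6 + T$)
$w{\left(7 \right)} 157 = \left(-6 + 7\right) 157 = 1 \cdot 157 = 157$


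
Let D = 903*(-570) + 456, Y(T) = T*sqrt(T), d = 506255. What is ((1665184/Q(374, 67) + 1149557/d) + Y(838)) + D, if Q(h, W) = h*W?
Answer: -10097243944479/19637365 + 838*sqrt(838) ≈ -4.8993e+5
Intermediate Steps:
Y(T) = T**(3/2)
D = -514254 (D = -514710 + 456 = -514254)
Q(h, W) = W*h
((1665184/Q(374, 67) + 1149557/d) + Y(838)) + D = ((1665184/((67*374)) + 1149557/506255) + 838**(3/2)) - 514254 = ((1665184/25058 + 1149557*(1/506255)) + 838*sqrt(838)) - 514254 = ((1665184*(1/25058) + 60503/26645) + 838*sqrt(838)) - 514254 = ((48976/737 + 60503/26645) + 838*sqrt(838)) - 514254 = (1349556231/19637365 + 838*sqrt(838)) - 514254 = -10097243944479/19637365 + 838*sqrt(838)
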